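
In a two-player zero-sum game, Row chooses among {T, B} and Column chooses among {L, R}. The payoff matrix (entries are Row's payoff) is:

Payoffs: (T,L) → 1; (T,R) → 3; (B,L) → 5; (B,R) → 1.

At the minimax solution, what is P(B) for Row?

1/3

Row minima: T → 1, B → 1; maximin = 1.
Column maxima: L → 5, R → 3; minimax = 3.
1 ≠ 3, so there is no saddle point; optimal play is mixed.
Let Row play T with probability p. Expected payoff against L: 1p + 5(1−p) = −4p + 5; against R: 3p + 1(1−p) = 2p + 1.
Setting these equal: −4p + 5 = 2p + 1 ⇒ −6p = -4 ⇒ p = 2/3, and the value is (-4)·(2/3) + 5 = 7/3.
For Column: with q = P(L), equating T's and B's payoffs gives −2q + 3 = 4q + 1 ⇒ q = 1/3.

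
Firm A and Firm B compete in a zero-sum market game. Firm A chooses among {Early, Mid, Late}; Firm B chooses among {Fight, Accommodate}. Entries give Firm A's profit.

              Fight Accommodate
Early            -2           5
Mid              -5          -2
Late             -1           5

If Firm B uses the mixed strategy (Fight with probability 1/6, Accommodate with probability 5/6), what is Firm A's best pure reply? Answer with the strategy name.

Late

Expected payoff of Early: (1/6)·(-2) + (5/6)·5 = 23/6.
Expected payoff of Mid: (1/6)·(-5) + (5/6)·(-2) = -5/2.
Expected payoff of Late: (1/6)·(-1) + (5/6)·5 = 4.
The largest is 4, so Firm A's best response is Late.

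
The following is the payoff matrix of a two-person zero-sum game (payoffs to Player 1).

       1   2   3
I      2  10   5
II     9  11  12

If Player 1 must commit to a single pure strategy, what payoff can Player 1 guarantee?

Row minima: I → 2, II → 9.
The best of these is 9.

9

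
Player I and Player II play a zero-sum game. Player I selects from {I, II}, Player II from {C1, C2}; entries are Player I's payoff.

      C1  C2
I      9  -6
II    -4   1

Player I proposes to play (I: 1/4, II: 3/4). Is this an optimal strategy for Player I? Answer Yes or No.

Against C1 this mix gives (1/4)·9 + (3/4)·(-4) = -3/4.
Against C2 this mix gives (1/4)·(-6) + (3/4)·1 = -3/4.
All of Player II's active replies (C1, C2) yield -3/4, and no column does worse for Player I. The mix makes Player II indifferent and guarantees -3/4, so it is optimal.

Yes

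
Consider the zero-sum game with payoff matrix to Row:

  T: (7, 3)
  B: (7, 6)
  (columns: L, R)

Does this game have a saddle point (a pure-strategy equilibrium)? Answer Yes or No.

Row minima: T → 3, B → 6; maximin = 6.
Column maxima: L → 7, R → 6; minimax = 6.
maximin = minimax = 6, so a saddle point exists.

Yes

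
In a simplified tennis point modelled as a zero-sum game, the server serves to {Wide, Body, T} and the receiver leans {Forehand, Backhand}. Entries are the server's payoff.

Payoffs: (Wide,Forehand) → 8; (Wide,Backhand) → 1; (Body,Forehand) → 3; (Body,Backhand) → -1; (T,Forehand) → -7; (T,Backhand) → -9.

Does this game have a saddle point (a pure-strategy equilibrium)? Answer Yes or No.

Yes

Row minima: Wide → 1, Body → -1, T → -9; maximin = 1.
Column maxima: Forehand → 8, Backhand → 1; minimax = 1.
maximin = minimax = 1, so a saddle point exists.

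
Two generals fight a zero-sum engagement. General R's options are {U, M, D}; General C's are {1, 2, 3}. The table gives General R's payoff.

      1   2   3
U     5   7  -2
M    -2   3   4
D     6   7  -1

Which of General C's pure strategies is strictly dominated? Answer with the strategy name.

1 holds General R's payoff strictly below 2 in every row: 5 < 7, -2 < 3, 6 < 7.
So 2 is strictly dominated for General C.

2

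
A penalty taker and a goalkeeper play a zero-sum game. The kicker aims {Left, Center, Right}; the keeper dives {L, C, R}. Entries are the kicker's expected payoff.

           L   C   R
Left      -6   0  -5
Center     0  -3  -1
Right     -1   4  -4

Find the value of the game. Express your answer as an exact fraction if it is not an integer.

-8/5

Row minima: Left → -6, Center → -3, Right → -4; maximin = -3.
Column maxima: L → 0, C → 4, R → -1; minimax = -1.
-3 ≠ -1, so there is no saddle point; optimal play is mixed.
Left is strictly dominated by Right, so the kicker never plays it.
With Left eliminated, L is strictly dominated by R (it gives the kicker strictly more in every remaining row), so the keeper never plays it.
On the remaining 2×2 (Center, Right vs C, R):
Let the kicker play Center with probability p. Expected payoff against C: (-3)p + 4(1−p) = −7p + 4; against R: (-1)p + (-4)(1−p) = 3p − 4.
Setting these equal: −7p + 4 = 3p − 4 ⇒ −10p = -8 ⇒ p = 4/5, and the value is (-7)·(4/5) + 4 = -8/5.
For the keeper: with q = P(C), equating Center's and Right's payoffs gives −2q − 1 = 8q − 4 ⇒ q = 3/10.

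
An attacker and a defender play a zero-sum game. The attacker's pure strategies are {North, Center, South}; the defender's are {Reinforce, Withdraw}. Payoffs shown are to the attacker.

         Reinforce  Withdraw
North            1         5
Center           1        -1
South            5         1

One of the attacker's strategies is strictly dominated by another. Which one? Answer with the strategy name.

Center

South gives a strictly higher payoff than Center against every column: 5 > 1, 1 > -1.
So Center is strictly dominated and the attacker never plays it.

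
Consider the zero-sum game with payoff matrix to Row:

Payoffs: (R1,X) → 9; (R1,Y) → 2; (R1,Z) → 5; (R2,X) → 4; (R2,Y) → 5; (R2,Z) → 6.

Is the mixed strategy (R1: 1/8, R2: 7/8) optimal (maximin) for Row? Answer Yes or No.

Against X this mix gives (1/8)·9 + (7/8)·4 = 37/8.
Against Y this mix gives (1/8)·2 + (7/8)·5 = 37/8.
Against Z this mix gives (1/8)·5 + (7/8)·6 = 47/8.
All of Column's active replies (X, Y) yield 37/8, and no column does worse for Row. The mix makes Column indifferent and guarantees 37/8, so it is optimal.

Yes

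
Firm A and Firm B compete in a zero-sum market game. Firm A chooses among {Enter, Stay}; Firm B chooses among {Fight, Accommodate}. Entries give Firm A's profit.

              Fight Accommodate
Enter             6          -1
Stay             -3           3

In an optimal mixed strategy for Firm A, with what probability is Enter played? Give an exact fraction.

Row minima: Enter → -1, Stay → -3; maximin = -1.
Column maxima: Fight → 6, Accommodate → 3; minimax = 3.
-1 ≠ 3, so there is no saddle point; optimal play is mixed.
Let Firm A play Enter with probability p. Expected payoff against Fight: 6p + (-3)(1−p) = 9p − 3; against Accommodate: (-1)p + 3(1−p) = −4p + 3.
Setting these equal: 9p − 3 = −4p + 3 ⇒ 13p = 6 ⇒ p = 6/13, and the value is (9)·(6/13) − 3 = 15/13.
For Firm B: with q = P(Fight), equating Enter's and Stay's payoffs gives 7q − 1 = −6q + 3 ⇒ q = 4/13.

6/13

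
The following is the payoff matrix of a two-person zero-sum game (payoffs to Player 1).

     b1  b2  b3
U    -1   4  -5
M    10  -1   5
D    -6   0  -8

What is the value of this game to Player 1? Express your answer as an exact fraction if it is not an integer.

Row minima: U → -5, M → -1, D → -8; maximin = -1.
Column maxima: b1 → 10, b2 → 4, b3 → 5; minimax = 4.
-1 ≠ 4, so there is no saddle point; optimal play is mixed.
D is strictly dominated by U, so Player 1 never plays it.
b1 is strictly dominated by b3 (it gives Player 1 strictly more in every row), so Player 2 never plays it.
On the remaining 2×2 (U, M vs b2, b3):
Let Player 1 play U with probability p. Expected payoff against b2: 4p + (-1)(1−p) = 5p − 1; against b3: (-5)p + 5(1−p) = −10p + 5.
Setting these equal: 5p − 1 = −10p + 5 ⇒ 15p = 6 ⇒ p = 2/5, and the value is (5)·(2/5) − 1 = 1.
For Player 2: with q = P(b2), equating U's and M's payoffs gives 9q − 5 = −6q + 5 ⇒ q = 2/3.

1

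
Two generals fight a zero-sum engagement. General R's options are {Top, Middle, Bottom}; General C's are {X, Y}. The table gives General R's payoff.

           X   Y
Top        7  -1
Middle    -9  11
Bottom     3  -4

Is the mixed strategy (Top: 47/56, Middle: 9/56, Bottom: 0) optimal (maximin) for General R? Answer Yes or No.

Against X this mix gives (47/56)·7 + (9/56)·(-9) = 31/7.
Against Y this mix gives (47/56)·(-1) + (9/56)·11 = 13/14.
General C will play Y, holding General R to 13/14. Shifting weight toward the row that does better against Y would raise this floor (the equalizing mix achieves 17/7 against both Y and X), so the proposed strategy is not optimal.

No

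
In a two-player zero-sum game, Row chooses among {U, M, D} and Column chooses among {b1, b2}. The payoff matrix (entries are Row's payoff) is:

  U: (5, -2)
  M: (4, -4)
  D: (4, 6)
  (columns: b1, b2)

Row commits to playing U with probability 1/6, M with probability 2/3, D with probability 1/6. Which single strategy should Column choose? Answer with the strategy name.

b2

If Column plays b1, Row's expected payoff is (1/6)·5 + (2/3)·4 + (1/6)·4 = 25/6.
If Column plays b2, Row's expected payoff is (1/6)·(-2) + (2/3)·(-4) + (1/6)·6 = -2.
Column minimizes Row's payoff; the smallest is -2, so the best response is b2.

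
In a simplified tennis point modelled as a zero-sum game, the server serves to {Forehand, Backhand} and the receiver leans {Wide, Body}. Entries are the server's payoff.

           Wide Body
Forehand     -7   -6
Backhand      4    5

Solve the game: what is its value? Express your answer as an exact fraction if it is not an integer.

4

Row minima: Forehand → -7, Backhand → 4; maximin = 4.
Column maxima: Wide → 4, Body → 5; minimax = 4.
Since maximin = minimax = 4, there is a saddle point and the value is 4.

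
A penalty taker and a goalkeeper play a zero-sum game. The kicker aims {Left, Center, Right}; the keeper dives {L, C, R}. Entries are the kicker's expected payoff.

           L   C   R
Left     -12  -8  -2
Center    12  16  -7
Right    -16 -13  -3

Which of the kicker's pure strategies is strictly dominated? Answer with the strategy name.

Right

Left gives a strictly higher payoff than Right against every column: -12 > -16, -8 > -13, -2 > -3.
So Right is strictly dominated and the kicker never plays it.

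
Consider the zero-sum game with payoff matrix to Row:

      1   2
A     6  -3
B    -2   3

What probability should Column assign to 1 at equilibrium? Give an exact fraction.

3/7

Row minima: A → -3, B → -2; maximin = -2.
Column maxima: 1 → 6, 2 → 3; minimax = 3.
-2 ≠ 3, so there is no saddle point; optimal play is mixed.
Let Row play A with probability p. Expected payoff against 1: 6p + (-2)(1−p) = 8p − 2; against 2: (-3)p + 3(1−p) = −6p + 3.
Setting these equal: 8p − 2 = −6p + 3 ⇒ 14p = 5 ⇒ p = 5/14, and the value is (8)·(5/14) − 2 = 6/7.
For Column: with q = P(1), equating A's and B's payoffs gives 9q − 3 = −5q + 3 ⇒ q = 3/7.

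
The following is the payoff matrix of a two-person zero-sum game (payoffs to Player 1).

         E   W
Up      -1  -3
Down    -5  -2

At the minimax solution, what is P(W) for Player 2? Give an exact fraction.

4/5

Row minima: Up → -3, Down → -5; maximin = -3.
Column maxima: E → -1, W → -2; minimax = -2.
-3 ≠ -2, so there is no saddle point; optimal play is mixed.
Let Player 1 play Up with probability p. Expected payoff against E: (-1)p + (-5)(1−p) = 4p − 5; against W: (-3)p + (-2)(1−p) = −p − 2.
Setting these equal: 4p − 5 = −p − 2 ⇒ 5p = 3 ⇒ p = 3/5, and the value is (4)·(3/5) − 5 = -13/5.
For Player 2: with q = P(E), equating Up's and Down's payoffs gives 2q − 3 = −3q − 2 ⇒ q = 1/5.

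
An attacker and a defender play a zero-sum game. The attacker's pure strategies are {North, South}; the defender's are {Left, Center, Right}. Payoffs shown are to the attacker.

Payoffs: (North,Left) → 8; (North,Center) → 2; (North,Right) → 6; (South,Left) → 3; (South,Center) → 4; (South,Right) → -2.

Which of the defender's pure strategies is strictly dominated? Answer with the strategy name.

Left

Right holds the attacker's payoff strictly below Left in every row: 6 < 8, -2 < 3.
So Left is strictly dominated for the defender.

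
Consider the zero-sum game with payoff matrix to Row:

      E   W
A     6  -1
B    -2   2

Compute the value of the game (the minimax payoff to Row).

Row minima: A → -1, B → -2; maximin = -1.
Column maxima: E → 6, W → 2; minimax = 2.
-1 ≠ 2, so there is no saddle point; optimal play is mixed.
Let Row play A with probability p. Expected payoff against E: 6p + (-2)(1−p) = 8p − 2; against W: (-1)p + 2(1−p) = −3p + 2.
Setting these equal: 8p − 2 = −3p + 2 ⇒ 11p = 4 ⇒ p = 4/11, and the value is (8)·(4/11) − 2 = 10/11.
For Column: with q = P(E), equating A's and B's payoffs gives 7q − 1 = −4q + 2 ⇒ q = 3/11.

10/11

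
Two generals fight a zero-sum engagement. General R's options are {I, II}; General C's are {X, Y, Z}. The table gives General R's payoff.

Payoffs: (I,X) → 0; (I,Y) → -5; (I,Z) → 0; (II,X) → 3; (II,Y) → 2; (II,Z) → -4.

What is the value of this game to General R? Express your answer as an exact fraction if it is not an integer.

Row minima: I → -5, II → -4; maximin = -4.
Column maxima: X → 3, Y → 2, Z → 0; minimax = 0.
-4 ≠ 0, so there is no saddle point; optimal play is mixed.
X is strictly dominated by Y (it gives General R strictly more in every row), so General C never plays it.
On the remaining 2×2 (I, II vs Y, Z):
Let General R play I with probability p. Expected payoff against Y: (-5)p + 2(1−p) = −7p + 2; against Z: 0p + (-4)(1−p) = 4p − 4.
Setting these equal: −7p + 2 = 4p − 4 ⇒ −11p = -6 ⇒ p = 6/11, and the value is (-7)·(6/11) + 2 = -20/11.
For General C: with q = P(Y), equating I's and II's payoffs gives −5q = 6q − 4 ⇒ q = 4/11.

-20/11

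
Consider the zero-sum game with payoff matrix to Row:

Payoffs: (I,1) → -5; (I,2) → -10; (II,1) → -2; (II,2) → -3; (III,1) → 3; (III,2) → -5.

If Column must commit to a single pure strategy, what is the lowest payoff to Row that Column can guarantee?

-3

Column maxima: 1 → 3, 2 → -3.
The smallest of these is -3.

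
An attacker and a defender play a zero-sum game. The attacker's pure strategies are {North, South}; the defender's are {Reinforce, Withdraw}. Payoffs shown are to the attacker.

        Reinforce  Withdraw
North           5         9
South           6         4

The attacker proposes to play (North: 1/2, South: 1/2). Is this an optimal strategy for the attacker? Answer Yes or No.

No

Against Reinforce this mix gives (1/2)·5 + (1/2)·6 = 11/2.
Against Withdraw this mix gives (1/2)·9 + (1/2)·4 = 13/2.
The defender will play Reinforce, holding the attacker to 11/2. Shifting weight toward the row that does better against Reinforce would raise this floor (the equalizing mix achieves 17/3 against both Reinforce and Withdraw), so the proposed strategy is not optimal.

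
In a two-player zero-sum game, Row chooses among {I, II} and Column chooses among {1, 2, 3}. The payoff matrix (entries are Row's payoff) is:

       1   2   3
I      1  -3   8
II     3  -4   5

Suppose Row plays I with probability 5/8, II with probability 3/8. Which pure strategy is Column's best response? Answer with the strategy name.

If Column plays 1, Row's expected payoff is (5/8)·1 + (3/8)·3 = 7/4.
If Column plays 2, Row's expected payoff is (5/8)·(-3) + (3/8)·(-4) = -27/8.
If Column plays 3, Row's expected payoff is (5/8)·8 + (3/8)·5 = 55/8.
Column minimizes Row's payoff; the smallest is -27/8, so the best response is 2.

2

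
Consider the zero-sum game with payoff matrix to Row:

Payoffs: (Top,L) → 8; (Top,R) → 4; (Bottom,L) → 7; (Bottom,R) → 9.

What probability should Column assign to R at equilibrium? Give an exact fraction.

1/6

Row minima: Top → 4, Bottom → 7; maximin = 7.
Column maxima: L → 8, R → 9; minimax = 8.
7 ≠ 8, so there is no saddle point; optimal play is mixed.
Let Row play Top with probability p. Expected payoff against L: 8p + 7(1−p) = p + 7; against R: 4p + 9(1−p) = −5p + 9.
Setting these equal: p + 7 = −5p + 9 ⇒ 6p = 2 ⇒ p = 1/3, and the value is (1)·(1/3) + 7 = 22/3.
For Column: with q = P(L), equating Top's and Bottom's payoffs gives 4q + 4 = −2q + 9 ⇒ q = 5/6.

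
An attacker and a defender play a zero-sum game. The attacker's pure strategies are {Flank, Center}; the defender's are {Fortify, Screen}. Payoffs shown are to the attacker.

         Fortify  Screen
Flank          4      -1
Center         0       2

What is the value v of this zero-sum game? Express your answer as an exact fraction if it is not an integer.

8/7

Row minima: Flank → -1, Center → 0; maximin = 0.
Column maxima: Fortify → 4, Screen → 2; minimax = 2.
0 ≠ 2, so there is no saddle point; optimal play is mixed.
Let the attacker play Flank with probability p. Expected payoff against Fortify: 4p + 0(1−p) = 4p; against Screen: (-1)p + 2(1−p) = −3p + 2.
Setting these equal: 4p = −3p + 2 ⇒ 7p = 2 ⇒ p = 2/7, and the value is (4)·(2/7) = 8/7.
For the defender: with q = P(Fortify), equating Flank's and Center's payoffs gives 5q − 1 = −2q + 2 ⇒ q = 3/7.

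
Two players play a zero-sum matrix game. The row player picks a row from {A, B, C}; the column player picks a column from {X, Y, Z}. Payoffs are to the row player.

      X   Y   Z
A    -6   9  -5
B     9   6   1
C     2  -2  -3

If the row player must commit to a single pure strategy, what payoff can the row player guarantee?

Row minima: A → -6, B → 1, C → -3.
The best of these is 1.

1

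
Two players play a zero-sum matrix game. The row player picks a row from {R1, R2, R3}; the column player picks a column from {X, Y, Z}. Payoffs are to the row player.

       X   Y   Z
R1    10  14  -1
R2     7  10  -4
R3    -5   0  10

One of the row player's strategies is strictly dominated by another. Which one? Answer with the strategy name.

R1 gives a strictly higher payoff than R2 against every column: 10 > 7, 14 > 10, -1 > -4.
So R2 is strictly dominated and the row player never plays it.

R2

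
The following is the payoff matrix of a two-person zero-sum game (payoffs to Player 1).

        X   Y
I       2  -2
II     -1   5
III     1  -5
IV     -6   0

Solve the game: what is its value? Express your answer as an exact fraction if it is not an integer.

Row minima: I → -2, II → -1, III → -5, IV → -6; maximin = -1.
Column maxima: X → 2, Y → 5; minimax = 2.
-1 ≠ 2, so there is no saddle point; optimal play is mixed.
III is strictly dominated by I, so Player 1 never plays it.
IV is strictly dominated by II, so Player 1 never plays it.
On the remaining 2×2 (I, II vs X, Y):
Let Player 1 play I with probability p. Expected payoff against X: 2p + (-1)(1−p) = 3p − 1; against Y: (-2)p + 5(1−p) = −7p + 5.
Setting these equal: 3p − 1 = −7p + 5 ⇒ 10p = 6 ⇒ p = 3/5, and the value is (3)·(3/5) − 1 = 4/5.
For Player 2: with q = P(X), equating I's and II's payoffs gives 4q − 2 = −6q + 5 ⇒ q = 7/10.

4/5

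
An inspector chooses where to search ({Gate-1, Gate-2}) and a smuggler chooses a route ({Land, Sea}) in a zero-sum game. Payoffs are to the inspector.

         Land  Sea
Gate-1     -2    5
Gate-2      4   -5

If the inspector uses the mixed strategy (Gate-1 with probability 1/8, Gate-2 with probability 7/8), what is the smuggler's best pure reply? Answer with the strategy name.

If the smuggler plays Land, the inspector's expected payoff is (1/8)·(-2) + (7/8)·4 = 13/4.
If the smuggler plays Sea, the inspector's expected payoff is (1/8)·5 + (7/8)·(-5) = -15/4.
The smuggler minimizes the inspector's payoff; the smallest is -15/4, so the best response is Sea.

Sea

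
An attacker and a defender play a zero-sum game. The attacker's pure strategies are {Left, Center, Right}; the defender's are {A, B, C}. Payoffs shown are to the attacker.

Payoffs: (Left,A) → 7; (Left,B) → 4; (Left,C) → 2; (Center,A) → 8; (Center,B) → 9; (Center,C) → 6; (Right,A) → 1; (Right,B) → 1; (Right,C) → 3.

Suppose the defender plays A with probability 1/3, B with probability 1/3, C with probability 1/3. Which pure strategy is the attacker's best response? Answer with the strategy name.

Expected payoff of Left: (1/3)·7 + (1/3)·4 + (1/3)·2 = 13/3.
Expected payoff of Center: (1/3)·8 + (1/3)·9 + (1/3)·6 = 23/3.
Expected payoff of Right: (1/3)·1 + (1/3)·1 + (1/3)·3 = 5/3.
The largest is 23/3, so the attacker's best response is Center.

Center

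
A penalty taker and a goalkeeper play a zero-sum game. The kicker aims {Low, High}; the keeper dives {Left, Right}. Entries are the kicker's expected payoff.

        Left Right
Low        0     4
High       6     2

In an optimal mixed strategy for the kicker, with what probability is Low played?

Row minima: Low → 0, High → 2; maximin = 2.
Column maxima: Left → 6, Right → 4; minimax = 4.
2 ≠ 4, so there is no saddle point; optimal play is mixed.
Let the kicker play Low with probability p. Expected payoff against Left: 0p + 6(1−p) = −6p + 6; against Right: 4p + 2(1−p) = 2p + 2.
Setting these equal: −6p + 6 = 2p + 2 ⇒ −8p = -4 ⇒ p = 1/2, and the value is (-6)·(1/2) + 6 = 3.
For the keeper: with q = P(Left), equating Low's and High's payoffs gives −4q + 4 = 4q + 2 ⇒ q = 1/4.

1/2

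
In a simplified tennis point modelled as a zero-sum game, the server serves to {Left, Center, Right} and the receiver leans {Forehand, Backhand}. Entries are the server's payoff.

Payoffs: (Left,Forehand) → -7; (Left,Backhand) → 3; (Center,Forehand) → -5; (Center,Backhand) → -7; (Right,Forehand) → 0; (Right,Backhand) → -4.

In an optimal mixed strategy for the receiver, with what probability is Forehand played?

Row minima: Left → -7, Center → -7, Right → -4; maximin = -4.
Column maxima: Forehand → 0, Backhand → 3; minimax = 0.
-4 ≠ 0, so there is no saddle point; optimal play is mixed.
Center is strictly dominated by Right, so the server never plays it.
On the remaining 2×2 (Left, Right vs Forehand, Backhand):
Let the server play Left with probability p. Expected payoff against Forehand: (-7)p + 0(1−p) = −7p; against Backhand: 3p + (-4)(1−p) = 7p − 4.
Setting these equal: −7p = 7p − 4 ⇒ −14p = -4 ⇒ p = 2/7, and the value is (-7)·(2/7) = -2.
For the receiver: with q = P(Forehand), equating Left's and Right's payoffs gives −10q + 3 = 4q − 4 ⇒ q = 1/2.

1/2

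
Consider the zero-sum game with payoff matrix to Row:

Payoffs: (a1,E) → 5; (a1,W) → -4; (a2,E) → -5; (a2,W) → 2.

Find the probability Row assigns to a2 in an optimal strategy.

Row minima: a1 → -4, a2 → -5; maximin = -4.
Column maxima: E → 5, W → 2; minimax = 2.
-4 ≠ 2, so there is no saddle point; optimal play is mixed.
Let Row play a1 with probability p. Expected payoff against E: 5p + (-5)(1−p) = 10p − 5; against W: (-4)p + 2(1−p) = −6p + 2.
Setting these equal: 10p − 5 = −6p + 2 ⇒ 16p = 7 ⇒ p = 7/16, and the value is (10)·(7/16) − 5 = -5/8.
For Column: with q = P(E), equating a1's and a2's payoffs gives 9q − 4 = −7q + 2 ⇒ q = 3/8.

9/16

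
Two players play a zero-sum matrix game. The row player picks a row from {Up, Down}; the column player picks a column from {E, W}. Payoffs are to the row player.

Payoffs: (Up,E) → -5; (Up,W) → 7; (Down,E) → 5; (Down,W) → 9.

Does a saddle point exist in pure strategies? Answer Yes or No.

Row minima: Up → -5, Down → 5; maximin = 5.
Column maxima: E → 5, W → 9; minimax = 5.
maximin = minimax = 5, so a saddle point exists.

Yes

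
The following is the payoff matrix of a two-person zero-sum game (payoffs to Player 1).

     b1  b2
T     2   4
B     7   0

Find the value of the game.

Row minima: T → 2, B → 0; maximin = 2.
Column maxima: b1 → 7, b2 → 4; minimax = 4.
2 ≠ 4, so there is no saddle point; optimal play is mixed.
Let Player 1 play T with probability p. Expected payoff against b1: 2p + 7(1−p) = −5p + 7; against b2: 4p + 0(1−p) = 4p.
Setting these equal: −5p + 7 = 4p ⇒ −9p = -7 ⇒ p = 7/9, and the value is (-5)·(7/9) + 7 = 28/9.
For Player 2: with q = P(b1), equating T's and B's payoffs gives −2q + 4 = 7q ⇒ q = 4/9.

28/9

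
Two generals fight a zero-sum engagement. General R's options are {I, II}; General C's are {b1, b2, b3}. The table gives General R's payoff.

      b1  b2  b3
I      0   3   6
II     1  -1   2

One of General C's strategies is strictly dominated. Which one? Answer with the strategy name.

b1 holds General R's payoff strictly below b3 in every row: 0 < 6, 1 < 2.
So b3 is strictly dominated for General C.

b3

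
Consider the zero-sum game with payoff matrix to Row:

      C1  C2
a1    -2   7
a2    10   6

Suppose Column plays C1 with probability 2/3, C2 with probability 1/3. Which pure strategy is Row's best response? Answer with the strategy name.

Expected payoff of a1: (2/3)·(-2) + (1/3)·7 = 1.
Expected payoff of a2: (2/3)·10 + (1/3)·6 = 26/3.
The largest is 26/3, so Row's best response is a2.

a2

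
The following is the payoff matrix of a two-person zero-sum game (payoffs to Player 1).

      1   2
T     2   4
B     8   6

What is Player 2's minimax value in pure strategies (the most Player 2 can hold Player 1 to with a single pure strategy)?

6

Column maxima: 1 → 8, 2 → 6.
The smallest of these is 6.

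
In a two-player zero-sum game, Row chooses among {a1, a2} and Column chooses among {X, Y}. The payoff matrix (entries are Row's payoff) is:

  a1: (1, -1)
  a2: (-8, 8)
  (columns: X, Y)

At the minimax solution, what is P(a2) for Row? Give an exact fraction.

1/9

Row minima: a1 → -1, a2 → -8; maximin = -1.
Column maxima: X → 1, Y → 8; minimax = 1.
-1 ≠ 1, so there is no saddle point; optimal play is mixed.
Let Row play a1 with probability p. Expected payoff against X: 1p + (-8)(1−p) = 9p − 8; against Y: (-1)p + 8(1−p) = −9p + 8.
Setting these equal: 9p − 8 = −9p + 8 ⇒ 18p = 16 ⇒ p = 8/9, and the value is (9)·(8/9) − 8 = 0.
For Column: with q = P(X), equating a1's and a2's payoffs gives 2q − 1 = −16q + 8 ⇒ q = 1/2.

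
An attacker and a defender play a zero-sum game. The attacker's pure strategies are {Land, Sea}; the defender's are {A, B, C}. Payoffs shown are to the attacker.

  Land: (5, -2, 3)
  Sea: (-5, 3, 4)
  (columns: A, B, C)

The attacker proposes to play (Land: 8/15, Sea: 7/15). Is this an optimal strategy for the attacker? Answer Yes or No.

Yes

Against A this mix gives (8/15)·5 + (7/15)·(-5) = 1/3.
Against B this mix gives (8/15)·(-2) + (7/15)·3 = 1/3.
Against C this mix gives (8/15)·3 + (7/15)·4 = 52/15.
All of the defender's active replies (A, B) yield 1/3, and no column does worse for the attacker. The mix makes the defender indifferent and guarantees 1/3, so it is optimal.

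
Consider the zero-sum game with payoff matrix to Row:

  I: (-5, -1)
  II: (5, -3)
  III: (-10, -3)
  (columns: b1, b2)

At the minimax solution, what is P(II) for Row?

Row minima: I → -5, II → -3, III → -10; maximin = -3.
Column maxima: b1 → 5, b2 → -1; minimax = -1.
-3 ≠ -1, so there is no saddle point; optimal play is mixed.
III is strictly dominated by I, so Row never plays it.
On the remaining 2×2 (I, II vs b1, b2):
Let Row play I with probability p. Expected payoff against b1: (-5)p + 5(1−p) = −10p + 5; against b2: (-1)p + (-3)(1−p) = 2p − 3.
Setting these equal: −10p + 5 = 2p − 3 ⇒ −12p = -8 ⇒ p = 2/3, and the value is (-10)·(2/3) + 5 = -5/3.
For Column: with q = P(b1), equating I's and II's payoffs gives −4q − 1 = 8q − 3 ⇒ q = 1/6.

1/3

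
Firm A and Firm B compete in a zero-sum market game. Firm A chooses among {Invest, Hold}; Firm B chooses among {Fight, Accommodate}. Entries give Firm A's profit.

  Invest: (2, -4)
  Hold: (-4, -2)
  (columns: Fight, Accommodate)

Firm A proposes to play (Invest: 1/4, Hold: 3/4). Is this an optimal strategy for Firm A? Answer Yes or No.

Against Fight this mix gives (1/4)·2 + (3/4)·(-4) = -5/2.
Against Accommodate this mix gives (1/4)·(-4) + (3/4)·(-2) = -5/2.
All of Firm B's active replies (Fight, Accommodate) yield -5/2, and no column does worse for Firm A. The mix makes Firm B indifferent and guarantees -5/2, so it is optimal.

Yes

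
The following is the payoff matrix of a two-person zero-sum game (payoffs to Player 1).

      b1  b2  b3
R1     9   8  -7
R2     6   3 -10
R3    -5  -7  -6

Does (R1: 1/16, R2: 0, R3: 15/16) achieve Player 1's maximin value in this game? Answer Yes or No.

Against b1 this mix gives (1/16)·9 + (15/16)·(-5) = -33/8.
Against b2 this mix gives (1/16)·8 + (15/16)·(-7) = -97/16.
Against b3 this mix gives (1/16)·(-7) + (15/16)·(-6) = -97/16.
All of Player 2's active replies (b2, b3) yield -97/16, and no column does worse for Player 1. The mix makes Player 2 indifferent and guarantees -97/16, so it is optimal.

Yes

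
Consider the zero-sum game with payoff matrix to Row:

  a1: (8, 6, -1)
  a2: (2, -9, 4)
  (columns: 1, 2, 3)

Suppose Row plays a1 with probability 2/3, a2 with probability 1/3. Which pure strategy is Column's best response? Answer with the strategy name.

If Column plays 1, Row's expected payoff is (2/3)·8 + (1/3)·2 = 6.
If Column plays 2, Row's expected payoff is (2/3)·6 + (1/3)·(-9) = 1.
If Column plays 3, Row's expected payoff is (2/3)·(-1) + (1/3)·4 = 2/3.
Column minimizes Row's payoff; the smallest is 2/3, so the best response is 3.

3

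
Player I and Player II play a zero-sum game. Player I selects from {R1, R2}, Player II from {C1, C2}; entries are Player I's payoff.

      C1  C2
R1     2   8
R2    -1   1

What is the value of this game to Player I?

Row minima: R1 → 2, R2 → -1; maximin = 2.
Column maxima: C1 → 2, C2 → 8; minimax = 2.
Since maximin = minimax = 2, there is a saddle point and the value is 2.

2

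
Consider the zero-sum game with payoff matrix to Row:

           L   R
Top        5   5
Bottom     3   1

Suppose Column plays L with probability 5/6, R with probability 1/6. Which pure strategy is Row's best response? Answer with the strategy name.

Top

Expected payoff of Top: (5/6)·5 + (1/6)·5 = 5.
Expected payoff of Bottom: (5/6)·3 + (1/6)·1 = 8/3.
The largest is 5, so Row's best response is Top.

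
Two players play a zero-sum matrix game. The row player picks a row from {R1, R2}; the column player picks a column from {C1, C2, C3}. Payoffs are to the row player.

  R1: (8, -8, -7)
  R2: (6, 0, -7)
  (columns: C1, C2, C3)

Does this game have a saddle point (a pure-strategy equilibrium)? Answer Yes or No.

Row minima: R1 → -8, R2 → -7; maximin = -7.
Column maxima: C1 → 8, C2 → 0, C3 → -7; minimax = -7.
maximin = minimax = -7, so a saddle point exists.

Yes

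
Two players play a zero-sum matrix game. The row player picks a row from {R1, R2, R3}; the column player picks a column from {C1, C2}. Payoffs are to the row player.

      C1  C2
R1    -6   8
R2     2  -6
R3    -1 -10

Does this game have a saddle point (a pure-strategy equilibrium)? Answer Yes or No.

No

Row minima: R1 → -6, R2 → -6, R3 → -10; maximin = -6.
Column maxima: C1 → 2, C2 → 8; minimax = 2.
-6 ≠ 2, so no pure-strategy equilibrium exists.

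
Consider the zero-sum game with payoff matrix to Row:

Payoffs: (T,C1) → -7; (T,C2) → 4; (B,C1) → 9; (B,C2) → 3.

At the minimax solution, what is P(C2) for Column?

16/17

Row minima: T → -7, B → 3; maximin = 3.
Column maxima: C1 → 9, C2 → 4; minimax = 4.
3 ≠ 4, so there is no saddle point; optimal play is mixed.
Let Row play T with probability p. Expected payoff against C1: (-7)p + 9(1−p) = −16p + 9; against C2: 4p + 3(1−p) = p + 3.
Setting these equal: −16p + 9 = p + 3 ⇒ −17p = -6 ⇒ p = 6/17, and the value is (-16)·(6/17) + 9 = 57/17.
For Column: with q = P(C1), equating T's and B's payoffs gives −11q + 4 = 6q + 3 ⇒ q = 1/17.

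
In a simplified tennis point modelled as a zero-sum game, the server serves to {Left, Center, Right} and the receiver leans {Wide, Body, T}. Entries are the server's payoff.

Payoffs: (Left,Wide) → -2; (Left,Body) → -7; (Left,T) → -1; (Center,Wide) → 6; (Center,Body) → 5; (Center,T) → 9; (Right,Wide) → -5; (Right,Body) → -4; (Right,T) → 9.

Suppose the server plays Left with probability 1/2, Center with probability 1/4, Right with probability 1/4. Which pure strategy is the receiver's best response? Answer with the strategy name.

Body

If the receiver plays Wide, the server's expected payoff is (1/2)·(-2) + (1/4)·6 + (1/4)·(-5) = -3/4.
If the receiver plays Body, the server's expected payoff is (1/2)·(-7) + (1/4)·5 + (1/4)·(-4) = -13/4.
If the receiver plays T, the server's expected payoff is (1/2)·(-1) + (1/4)·9 + (1/4)·9 = 4.
The receiver minimizes the server's payoff; the smallest is -13/4, so the best response is Body.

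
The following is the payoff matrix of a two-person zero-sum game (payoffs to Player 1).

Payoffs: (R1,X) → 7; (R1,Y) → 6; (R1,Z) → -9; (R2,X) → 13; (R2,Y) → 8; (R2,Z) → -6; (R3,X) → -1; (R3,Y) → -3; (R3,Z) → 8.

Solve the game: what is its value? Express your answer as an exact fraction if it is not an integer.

Row minima: R1 → -9, R2 → -6, R3 → -3; maximin = -3.
Column maxima: X → 13, Y → 8, Z → 8; minimax = 8.
-3 ≠ 8, so there is no saddle point; optimal play is mixed.
R1 is strictly dominated by R2, so Player 1 never plays it.
X is strictly dominated by Y (it gives Player 1 strictly more in every row), so Player 2 never plays it.
On the remaining 2×2 (R2, R3 vs Y, Z):
Let Player 1 play R2 with probability p. Expected payoff against Y: 8p + (-3)(1−p) = 11p − 3; against Z: (-6)p + 8(1−p) = −14p + 8.
Setting these equal: 11p − 3 = −14p + 8 ⇒ 25p = 11 ⇒ p = 11/25, and the value is (11)·(11/25) − 3 = 46/25.
For Player 2: with q = P(Y), equating R2's and R3's payoffs gives 14q − 6 = −11q + 8 ⇒ q = 14/25.

46/25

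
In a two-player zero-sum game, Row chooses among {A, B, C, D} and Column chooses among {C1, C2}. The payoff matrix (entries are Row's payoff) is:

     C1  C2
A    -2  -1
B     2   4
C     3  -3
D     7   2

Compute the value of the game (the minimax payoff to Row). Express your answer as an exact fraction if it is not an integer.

24/7

Row minima: A → -2, B → 2, C → -3, D → 2; maximin = 2.
Column maxima: C1 → 7, C2 → 4; minimax = 4.
2 ≠ 4, so there is no saddle point; optimal play is mixed.
A is strictly dominated by B, so Row never plays it.
C is strictly dominated by D, so Row never plays it.
On the remaining 2×2 (B, D vs C1, C2):
Let Row play B with probability p. Expected payoff against C1: 2p + 7(1−p) = −5p + 7; against C2: 4p + 2(1−p) = 2p + 2.
Setting these equal: −5p + 7 = 2p + 2 ⇒ −7p = -5 ⇒ p = 5/7, and the value is (-5)·(5/7) + 7 = 24/7.
For Column: with q = P(C1), equating B's and D's payoffs gives −2q + 4 = 5q + 2 ⇒ q = 2/7.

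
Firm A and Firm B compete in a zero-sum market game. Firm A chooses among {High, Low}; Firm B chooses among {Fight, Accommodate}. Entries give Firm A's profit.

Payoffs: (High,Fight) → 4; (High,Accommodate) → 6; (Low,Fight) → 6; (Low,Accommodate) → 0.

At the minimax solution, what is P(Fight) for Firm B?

Row minima: High → 4, Low → 0; maximin = 4.
Column maxima: Fight → 6, Accommodate → 6; minimax = 6.
4 ≠ 6, so there is no saddle point; optimal play is mixed.
Let Firm A play High with probability p. Expected payoff against Fight: 4p + 6(1−p) = −2p + 6; against Accommodate: 6p + 0(1−p) = 6p.
Setting these equal: −2p + 6 = 6p ⇒ −8p = -6 ⇒ p = 3/4, and the value is (-2)·(3/4) + 6 = 9/2.
For Firm B: with q = P(Fight), equating High's and Low's payoffs gives −2q + 6 = 6q ⇒ q = 3/4.

3/4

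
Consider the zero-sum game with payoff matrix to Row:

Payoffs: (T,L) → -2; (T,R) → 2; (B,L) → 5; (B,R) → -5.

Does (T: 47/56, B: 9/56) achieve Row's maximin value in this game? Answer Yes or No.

No

Against L this mix gives (47/56)·(-2) + (9/56)·5 = -7/8.
Against R this mix gives (47/56)·2 + (9/56)·(-5) = 7/8.
Column will play L, holding Row to -7/8. Shifting weight toward the row that does better against L would raise this floor (the equalizing mix achieves 0 against both L and R), so the proposed strategy is not optimal.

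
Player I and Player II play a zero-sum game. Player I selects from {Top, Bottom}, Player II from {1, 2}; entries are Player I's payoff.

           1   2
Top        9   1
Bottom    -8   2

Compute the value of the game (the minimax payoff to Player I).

13/9

Row minima: Top → 1, Bottom → -8; maximin = 1.
Column maxima: 1 → 9, 2 → 2; minimax = 2.
1 ≠ 2, so there is no saddle point; optimal play is mixed.
Let Player I play Top with probability p. Expected payoff against 1: 9p + (-8)(1−p) = 17p − 8; against 2: 1p + 2(1−p) = −p + 2.
Setting these equal: 17p − 8 = −p + 2 ⇒ 18p = 10 ⇒ p = 5/9, and the value is (17)·(5/9) − 8 = 13/9.
For Player II: with q = P(1), equating Top's and Bottom's payoffs gives 8q + 1 = −10q + 2 ⇒ q = 1/18.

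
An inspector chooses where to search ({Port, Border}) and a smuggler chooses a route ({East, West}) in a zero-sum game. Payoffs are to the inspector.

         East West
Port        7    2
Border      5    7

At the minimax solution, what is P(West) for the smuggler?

2/7

Row minima: Port → 2, Border → 5; maximin = 5.
Column maxima: East → 7, West → 7; minimax = 7.
5 ≠ 7, so there is no saddle point; optimal play is mixed.
Let the inspector play Port with probability p. Expected payoff against East: 7p + 5(1−p) = 2p + 5; against West: 2p + 7(1−p) = −5p + 7.
Setting these equal: 2p + 5 = −5p + 7 ⇒ 7p = 2 ⇒ p = 2/7, and the value is (2)·(2/7) + 5 = 39/7.
For the smuggler: with q = P(East), equating Port's and Border's payoffs gives 5q + 2 = −2q + 7 ⇒ q = 5/7.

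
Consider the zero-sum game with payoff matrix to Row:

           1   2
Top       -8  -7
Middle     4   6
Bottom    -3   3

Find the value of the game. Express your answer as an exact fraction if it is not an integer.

Row minima: Top → -8, Middle → 4, Bottom → -3; maximin = 4.
Column maxima: 1 → 4, 2 → 6; minimax = 4.
Since maximin = minimax = 4, there is a saddle point and the value is 4.

4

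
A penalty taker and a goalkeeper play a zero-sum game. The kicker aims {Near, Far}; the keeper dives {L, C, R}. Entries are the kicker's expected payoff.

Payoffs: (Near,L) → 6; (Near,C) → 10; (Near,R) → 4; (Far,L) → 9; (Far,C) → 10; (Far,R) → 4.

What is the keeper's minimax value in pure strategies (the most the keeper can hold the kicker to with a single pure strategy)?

4

Column maxima: L → 9, C → 10, R → 4.
The smallest of these is 4.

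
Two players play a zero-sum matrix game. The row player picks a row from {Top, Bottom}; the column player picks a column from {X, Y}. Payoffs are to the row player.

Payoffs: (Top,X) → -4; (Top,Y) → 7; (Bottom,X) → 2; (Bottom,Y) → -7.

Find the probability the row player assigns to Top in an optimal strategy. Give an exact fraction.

Row minima: Top → -4, Bottom → -7; maximin = -4.
Column maxima: X → 2, Y → 7; minimax = 2.
-4 ≠ 2, so there is no saddle point; optimal play is mixed.
Let the row player play Top with probability p. Expected payoff against X: (-4)p + 2(1−p) = −6p + 2; against Y: 7p + (-7)(1−p) = 14p − 7.
Setting these equal: −6p + 2 = 14p − 7 ⇒ −20p = -9 ⇒ p = 9/20, and the value is (-6)·(9/20) + 2 = -7/10.
For the column player: with q = P(X), equating Top's and Bottom's payoffs gives −11q + 7 = 9q − 7 ⇒ q = 7/10.

9/20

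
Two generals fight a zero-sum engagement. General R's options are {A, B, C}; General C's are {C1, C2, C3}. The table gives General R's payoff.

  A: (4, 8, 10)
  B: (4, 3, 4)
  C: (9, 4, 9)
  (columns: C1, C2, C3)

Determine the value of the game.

Row minima: A → 4, B → 3, C → 4; maximin = 4.
Column maxima: C1 → 9, C2 → 8, C3 → 10; minimax = 8.
4 ≠ 8, so there is no saddle point; optimal play is mixed.
B is strictly dominated by C, so General R never plays it.
C3 is strictly dominated by C2 (it gives General R strictly more in every row), so General C never plays it.
On the remaining 2×2 (A, C vs C1, C2):
Let General R play A with probability p. Expected payoff against C1: 4p + 9(1−p) = −5p + 9; against C2: 8p + 4(1−p) = 4p + 4.
Setting these equal: −5p + 9 = 4p + 4 ⇒ −9p = -5 ⇒ p = 5/9, and the value is (-5)·(5/9) + 9 = 56/9.
For General C: with q = P(C1), equating A's and C's payoffs gives −4q + 8 = 5q + 4 ⇒ q = 4/9.

56/9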